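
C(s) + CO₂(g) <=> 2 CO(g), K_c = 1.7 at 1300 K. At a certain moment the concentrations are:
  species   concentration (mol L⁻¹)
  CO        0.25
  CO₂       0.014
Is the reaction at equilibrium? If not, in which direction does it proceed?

(C is a pure solid — omitted from Q_c.)
Q_c = [CO]² / [CO₂] = (0.25)² / (0.014) = 4.5
Q_c = 4.5 > K_c = 1.7, so the reverse reaction proceeds.

to the left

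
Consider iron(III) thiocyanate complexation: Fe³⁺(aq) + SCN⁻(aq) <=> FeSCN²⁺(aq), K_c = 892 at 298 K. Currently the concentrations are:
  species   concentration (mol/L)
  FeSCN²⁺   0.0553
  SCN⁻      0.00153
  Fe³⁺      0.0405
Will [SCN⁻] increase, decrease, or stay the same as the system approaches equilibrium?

stay the same

Q_c = [FeSCN²⁺] / ([Fe³⁺]·[SCN⁻]) = (0.0553) / ((0.0405)·(0.00153)) = 892
Q_c = 892 = K_c; the system is at equilibrium.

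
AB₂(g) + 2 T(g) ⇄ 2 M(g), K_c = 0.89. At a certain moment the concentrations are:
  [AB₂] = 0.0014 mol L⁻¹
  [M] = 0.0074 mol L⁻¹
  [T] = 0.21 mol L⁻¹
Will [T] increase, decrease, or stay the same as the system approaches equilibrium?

Q_c = [M]² / ([AB₂]·[T]²) = (0.0074)² / ((0.0014)·(0.21)²) = 0.89
Q_c = 0.89 = K_c; the system is at equilibrium.

stay the same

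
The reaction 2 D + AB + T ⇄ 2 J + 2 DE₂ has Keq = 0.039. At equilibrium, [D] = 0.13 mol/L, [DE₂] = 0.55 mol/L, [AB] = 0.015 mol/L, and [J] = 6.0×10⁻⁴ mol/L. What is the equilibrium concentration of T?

[T] = 0.011 mol/L

At equilibrium, Keq = [J]²·[DE₂]² / ([D]²·[AB]·[T]) = 0.039.
(6.0×10⁻⁴)²·(0.55)² / ((0.13)²·(0.015)·([T])) = 0.039
[T] = 0.0110 = 0.011 mol/L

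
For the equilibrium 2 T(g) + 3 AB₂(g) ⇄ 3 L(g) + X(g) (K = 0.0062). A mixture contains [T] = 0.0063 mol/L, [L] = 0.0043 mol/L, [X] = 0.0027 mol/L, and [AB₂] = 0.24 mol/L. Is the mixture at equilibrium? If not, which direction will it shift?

no; Q < K, reaction proceeds forward

Q = [L]³·[X] / ([T]²·[AB₂]³) = (0.0043)³·(0.0027) / ((0.0063)²·(0.24)³) = 3.9×10⁻⁴
Q = 3.9×10⁻⁴ < K = 0.0062: net forward reaction.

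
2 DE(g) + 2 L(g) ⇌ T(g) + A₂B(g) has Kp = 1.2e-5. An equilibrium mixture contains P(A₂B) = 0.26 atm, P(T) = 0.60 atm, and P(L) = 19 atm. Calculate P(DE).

P(DE) = 6.0 atm

At equilibrium, Kp = P(T)·P(A₂B) / (P(DE)²·P(L)²) = 1.2e-5.
(0.60)·(0.26) / ((P(DE))²·(19)²) = 1.2e-5
P(DE)² = 36.0 ⇒ P(DE) = 6.0 atm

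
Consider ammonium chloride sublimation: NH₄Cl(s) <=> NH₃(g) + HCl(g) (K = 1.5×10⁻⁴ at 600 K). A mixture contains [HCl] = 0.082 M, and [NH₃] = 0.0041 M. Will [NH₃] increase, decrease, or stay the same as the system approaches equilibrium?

(NH₄Cl is a pure solid — omitted from Q.)
Q = [NH₃]·[HCl] = (0.0041)·(0.082) = 3.4×10⁻⁴
Q = 3.4×10⁻⁴ > K = 1.5×10⁻⁴: net reverse reaction.
NH₃ is a product, so it decreases.

decrease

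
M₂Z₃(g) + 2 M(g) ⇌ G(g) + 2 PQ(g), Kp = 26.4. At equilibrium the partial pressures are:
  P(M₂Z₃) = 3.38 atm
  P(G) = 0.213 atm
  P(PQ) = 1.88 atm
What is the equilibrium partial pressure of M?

P(M) = 0.0919 atm

At equilibrium, Kp = P(G)·P(PQ)² / (P(M₂Z₃)·P(M)²) = 26.4.
(0.213)·(1.88)² / ((3.38)·(P(M))²) = 26.4
P(M)² = 0.00844 ⇒ P(M) = 0.0919 atm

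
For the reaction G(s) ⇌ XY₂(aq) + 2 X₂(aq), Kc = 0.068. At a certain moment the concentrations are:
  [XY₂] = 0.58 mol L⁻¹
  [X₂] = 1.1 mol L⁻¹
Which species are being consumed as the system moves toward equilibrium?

(G is a pure solid — omitted from Qc.)
Qc = [XY₂]·[X₂]² = (0.58)·(1.1)² = 0.70
Qc = 0.70 > Kc = 0.068: net reverse reaction.

XY₂, X₂ (products)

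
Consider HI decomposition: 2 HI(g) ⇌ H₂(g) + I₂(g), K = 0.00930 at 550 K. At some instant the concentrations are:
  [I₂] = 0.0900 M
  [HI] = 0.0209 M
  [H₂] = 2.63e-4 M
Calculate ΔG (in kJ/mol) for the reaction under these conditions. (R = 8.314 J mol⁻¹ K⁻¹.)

Q = [H₂]·[I₂] / [HI]² = (2.63e-4)·(0.0900) / (0.0209)² = 0.0542
ΔG = RT ln(Q/K) = (8.314 J mol⁻¹ K⁻¹)(550 K) × ln(0.0542/0.00930)
   = (4.573 kJ/mol)(1.763) = 8.06 kJ/mol
ΔG > 0, so the forward reaction is non-spontaneous (proceeds in reverse).

ΔG = 8.06 kJ/mol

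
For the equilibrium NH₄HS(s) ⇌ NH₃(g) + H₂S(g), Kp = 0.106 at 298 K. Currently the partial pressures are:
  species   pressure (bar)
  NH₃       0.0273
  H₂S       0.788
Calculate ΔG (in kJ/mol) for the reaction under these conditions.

(NH₄HS is a pure solid — omitted from Qp.)
Qp = P(NH₃)·P(H₂S) = (0.0273)·(0.788) = 0.0215
ΔG = RT ln(Qp/Kp) = (8.314 J mol⁻¹ K⁻¹)(298 K) × ln(0.0215/0.106)
   = (2.478 kJ/mol)(-1.595) = -3.95 kJ/mol
ΔG < 0, so the forward reaction is spontaneous (proceeds forward).

ΔG = -3.95 kJ/mol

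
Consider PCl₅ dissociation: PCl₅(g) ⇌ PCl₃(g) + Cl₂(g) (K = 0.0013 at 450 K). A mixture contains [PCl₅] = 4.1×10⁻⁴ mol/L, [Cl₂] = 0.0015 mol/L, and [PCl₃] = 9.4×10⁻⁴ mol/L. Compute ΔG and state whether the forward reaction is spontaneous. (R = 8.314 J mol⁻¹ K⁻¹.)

ΔG = 3.64 kJ/mol; the forward reaction is non-spontaneous

Q = [PCl₃]·[Cl₂] / [PCl₅] = (9.4×10⁻⁴)·(0.0015) / (4.1×10⁻⁴) = 0.00344
ΔG = RT ln(Q/K) = (8.314 J mol⁻¹ K⁻¹)(450 K) × ln(0.00344/0.0013)
   = (3.741 kJ/mol)(0.9731) = 3.64 kJ/mol
ΔG > 0, so the forward reaction is non-spontaneous (proceeds in reverse).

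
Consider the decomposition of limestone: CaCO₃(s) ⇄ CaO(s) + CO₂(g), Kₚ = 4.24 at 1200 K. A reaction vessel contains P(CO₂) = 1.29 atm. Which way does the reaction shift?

toward products

(CaCO₃, CaO are pure solids — omitted from Qₚ.)
Qₚ = P(CO₂) = 1.29
Qₚ = 1.29 < Kₚ = 4.24, so the forward reaction proceeds.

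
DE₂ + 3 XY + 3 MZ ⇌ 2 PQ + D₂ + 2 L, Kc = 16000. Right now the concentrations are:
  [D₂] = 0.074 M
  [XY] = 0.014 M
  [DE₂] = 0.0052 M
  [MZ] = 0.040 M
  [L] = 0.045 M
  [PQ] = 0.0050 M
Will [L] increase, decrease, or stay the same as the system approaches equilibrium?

increase

Qc = [PQ]²·[D₂]·[L]² / ([DE₂]·[XY]³·[MZ]³) = (0.0050)²·(0.074)·(0.045)² / ((0.0052)·(0.014)³·(0.040)³) = 4100
Qc = 4100 < Kc = 16000: net forward reaction.
L is a product, so it increases.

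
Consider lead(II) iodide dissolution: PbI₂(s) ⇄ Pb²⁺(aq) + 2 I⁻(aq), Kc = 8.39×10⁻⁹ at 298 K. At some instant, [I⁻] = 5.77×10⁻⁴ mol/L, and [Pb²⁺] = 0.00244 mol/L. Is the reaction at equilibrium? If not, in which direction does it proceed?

(PbI₂ is a pure solid — omitted from Qc.)
Qc = [Pb²⁺]·[I⁻]² = (0.00244)·(5.77×10⁻⁴)² = 8.12×10⁻¹⁰
Qc = 8.12×10⁻¹⁰ < Kc = 8.39×10⁻⁹, so the forward reaction proceeds.

forward (toward products)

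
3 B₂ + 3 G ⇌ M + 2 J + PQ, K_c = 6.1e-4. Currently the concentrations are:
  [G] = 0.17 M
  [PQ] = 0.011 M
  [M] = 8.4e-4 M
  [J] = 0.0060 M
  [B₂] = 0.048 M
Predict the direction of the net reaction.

at equilibrium

Q_c = [M]·[J]²·[PQ] / ([B₂]³·[G]³) = (8.4e-4)·(0.0060)²·(0.011) / ((0.048)³·(0.17)³) = 6.1e-4
Q_c = 6.1e-4 = K_c, so the system is already at equilibrium.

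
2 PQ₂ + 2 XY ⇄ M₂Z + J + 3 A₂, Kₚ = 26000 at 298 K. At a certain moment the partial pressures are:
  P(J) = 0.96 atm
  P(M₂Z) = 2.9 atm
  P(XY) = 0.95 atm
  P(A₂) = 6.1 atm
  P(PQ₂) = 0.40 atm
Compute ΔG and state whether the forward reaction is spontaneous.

Qₚ = P(M₂Z)·P(J)·P(A₂)³ / (P(PQ₂)²·P(XY)²) = (2.9)·(0.96)·(6.1)³ / ((0.40)²·(0.95)²) = 4380
ΔG = RT ln(Qₚ/Kₚ) = (8.314 J mol⁻¹ K⁻¹)(298 K) × ln(4380/26000)
   = (2.478 kJ/mol)(-1.781) = -4.41 kJ/mol
ΔG < 0, so the forward reaction is spontaneous (proceeds forward).

ΔG = -4.41 kJ/mol; the forward reaction is spontaneous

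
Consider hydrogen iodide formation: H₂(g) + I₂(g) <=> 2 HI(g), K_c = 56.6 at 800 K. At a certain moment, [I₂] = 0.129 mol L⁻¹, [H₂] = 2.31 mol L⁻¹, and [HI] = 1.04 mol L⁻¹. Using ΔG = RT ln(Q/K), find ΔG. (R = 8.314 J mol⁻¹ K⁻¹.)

ΔG = -18.3 kJ/mol

Q_c = [HI]² / ([H₂]·[I₂]) = (1.04)² / ((2.31)·(0.129)) = 3.63
ΔG = RT ln(Q_c/K_c) = (8.314 J mol⁻¹ K⁻¹)(800 K) × ln(3.63/56.6)
   = (6.651 kJ/mol)(-2.747) = -18.3 kJ/mol
ΔG < 0, so the forward reaction is spontaneous (proceeds forward).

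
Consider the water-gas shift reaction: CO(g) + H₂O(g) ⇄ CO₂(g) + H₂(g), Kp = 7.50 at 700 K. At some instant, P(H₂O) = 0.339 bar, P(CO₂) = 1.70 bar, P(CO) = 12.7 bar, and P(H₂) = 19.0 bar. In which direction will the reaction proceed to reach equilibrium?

Qp = P(CO₂)·P(H₂) / (P(CO)·P(H₂O)) = (1.70)·(19.0) / ((12.7)·(0.339)) = 7.50
Qp = 7.50 = Kp, so the system is already at equilibrium.

neither direction; the system is at equilibrium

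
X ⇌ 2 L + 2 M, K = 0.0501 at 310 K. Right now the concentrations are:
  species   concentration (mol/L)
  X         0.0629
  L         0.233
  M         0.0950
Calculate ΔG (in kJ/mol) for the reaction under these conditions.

Q = [L]²·[M]² / [X] = (0.233)²·(0.0950)² / (0.0629) = 0.00779
ΔG = RT ln(Q/K) = (8.314 J mol⁻¹ K⁻¹)(310 K) × ln(0.00779/0.0501)
   = (2.577 kJ/mol)(-1.861) = -4.80 kJ/mol
ΔG < 0, so the forward reaction is spontaneous (proceeds forward).

ΔG = -4.80 kJ/mol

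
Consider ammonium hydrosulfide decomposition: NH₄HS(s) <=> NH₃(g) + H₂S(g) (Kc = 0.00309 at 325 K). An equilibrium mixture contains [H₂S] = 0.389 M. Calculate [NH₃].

(NH₄HS is a pure solid — omitted from Kc.)
At equilibrium, Kc = [NH₃]·[H₂S] = 0.00309.
([NH₃])·(0.389) = 0.00309
[NH₃] = 0.00794 M

[NH₃] = 0.00794 M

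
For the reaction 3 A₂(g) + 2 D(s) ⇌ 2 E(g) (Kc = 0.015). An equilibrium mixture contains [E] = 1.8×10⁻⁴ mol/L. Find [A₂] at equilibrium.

(D is a pure solid — omitted from Kc.)
At equilibrium, Kc = [E]² / [A₂]³ = 0.015.
(1.8×10⁻⁴)² / ([A₂])³ = 0.015
[A₂]³ = 2.16×10⁻⁶ ⇒ [A₂] = 0.013 mol/L

[A₂] = 0.013 mol/L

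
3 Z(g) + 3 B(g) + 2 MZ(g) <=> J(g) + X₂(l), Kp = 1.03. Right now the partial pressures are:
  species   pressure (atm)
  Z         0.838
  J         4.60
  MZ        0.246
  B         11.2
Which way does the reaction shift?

(X₂ is a pure liquid — omitted from Qp.)
Qp = P(J) / (P(Z)³·P(B)³·P(MZ)²) = (4.60) / ((0.838)³·(11.2)³·(0.246)²) = 0.0919
Qp = 0.0919 < Kp = 1.03, so the forward reaction proceeds.

in the forward direction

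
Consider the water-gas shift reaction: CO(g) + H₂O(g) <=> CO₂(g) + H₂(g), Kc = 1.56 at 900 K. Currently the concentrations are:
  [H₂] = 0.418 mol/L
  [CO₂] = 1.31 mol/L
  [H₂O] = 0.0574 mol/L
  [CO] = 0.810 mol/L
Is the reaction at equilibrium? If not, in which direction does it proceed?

Qc = [CO₂]·[H₂] / ([CO]·[H₂O]) = (1.31)·(0.418) / ((0.810)·(0.0574)) = 11.8
Qc = 11.8 > Kc = 1.56, so the reverse reaction proceeds.

toward reactants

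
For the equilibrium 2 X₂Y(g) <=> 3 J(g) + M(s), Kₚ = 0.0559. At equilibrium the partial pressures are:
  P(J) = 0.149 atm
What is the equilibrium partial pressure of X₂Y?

P(X₂Y) = 0.243 atm

(M is a pure solid — omitted from Kₚ.)
At equilibrium, Kₚ = P(J)³ / P(X₂Y)² = 0.0559.
(0.149)³ / (P(X₂Y))² = 0.0559
P(X₂Y)² = 0.0592 ⇒ P(X₂Y) = 0.243 atm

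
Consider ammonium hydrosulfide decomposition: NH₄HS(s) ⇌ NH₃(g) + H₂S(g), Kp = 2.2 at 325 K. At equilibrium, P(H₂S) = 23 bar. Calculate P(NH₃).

(NH₄HS is a pure solid — omitted from Kp.)
At equilibrium, Kp = P(NH₃)·P(H₂S) = 2.2.
(P(NH₃))·(23) = 2.2
P(NH₃) = 0.0957 = 0.096 bar

P(NH₃) = 0.096 bar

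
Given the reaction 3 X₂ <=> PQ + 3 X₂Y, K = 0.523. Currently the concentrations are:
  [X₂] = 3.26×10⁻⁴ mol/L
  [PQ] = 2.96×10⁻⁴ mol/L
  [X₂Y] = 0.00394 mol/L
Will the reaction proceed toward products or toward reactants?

at equilibrium

Q = [PQ]·[X₂Y]³ / [X₂]³ = (2.96×10⁻⁴)·(0.00394)³ / (3.26×10⁻⁴)³ = 0.523
Q = 0.523 = K, so the system is already at equilibrium.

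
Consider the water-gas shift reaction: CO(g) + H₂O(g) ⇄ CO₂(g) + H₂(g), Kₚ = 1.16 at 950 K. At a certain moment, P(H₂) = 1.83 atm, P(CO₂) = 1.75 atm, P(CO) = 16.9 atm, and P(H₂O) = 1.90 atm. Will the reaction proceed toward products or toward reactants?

Qₚ = P(CO₂)·P(H₂) / (P(CO)·P(H₂O)) = (1.75)·(1.83) / ((16.9)·(1.90)) = 0.0997
Qₚ = 0.0997 < Kₚ = 1.16, so the forward reaction proceeds.

to the right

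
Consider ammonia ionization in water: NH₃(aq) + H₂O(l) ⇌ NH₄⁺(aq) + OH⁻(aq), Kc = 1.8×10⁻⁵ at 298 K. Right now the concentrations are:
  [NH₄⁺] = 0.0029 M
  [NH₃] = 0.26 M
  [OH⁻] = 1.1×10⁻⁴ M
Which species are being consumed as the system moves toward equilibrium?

(H₂O is a pure liquid — omitted from Qc.)
Qc = [NH₄⁺]·[OH⁻] / [NH₃] = (0.0029)·(1.1×10⁻⁴) / (0.26) = 1.2×10⁻⁶
Qc = 1.2×10⁻⁶ < Kc = 1.8×10⁻⁵: net forward reaction.

NH₃, H₂O (reactants)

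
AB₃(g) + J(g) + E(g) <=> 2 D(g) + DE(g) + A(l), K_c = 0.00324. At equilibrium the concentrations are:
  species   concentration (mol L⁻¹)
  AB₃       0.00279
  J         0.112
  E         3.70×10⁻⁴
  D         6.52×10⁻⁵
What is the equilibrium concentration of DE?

(A is a pure liquid — omitted from K_c.)
At equilibrium, K_c = [D]²·[DE] / ([AB₃]·[J]·[E]) = 0.00324.
(6.52×10⁻⁵)²·([DE]) / ((0.00279)·(0.112)·(3.70×10⁻⁴)) = 0.00324
[DE] = 0.0881 mol L⁻¹

[DE] = 0.0881 mol L⁻¹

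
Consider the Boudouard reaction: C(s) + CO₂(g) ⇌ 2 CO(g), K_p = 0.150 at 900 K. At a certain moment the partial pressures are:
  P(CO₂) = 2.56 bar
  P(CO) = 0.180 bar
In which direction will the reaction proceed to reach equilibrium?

(C is a pure solid — omitted from Q_p.)
Q_p = P(CO)² / P(CO₂) = (0.180)² / (2.56) = 0.0127
Q_p = 0.0127 < K_p = 0.150, so the forward reaction proceeds.

to the right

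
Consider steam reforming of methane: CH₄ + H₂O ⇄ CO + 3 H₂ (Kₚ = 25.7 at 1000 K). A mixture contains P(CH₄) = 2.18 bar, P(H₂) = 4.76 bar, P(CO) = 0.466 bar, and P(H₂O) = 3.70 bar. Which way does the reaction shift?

Qₚ = P(CO)·P(H₂)³ / (P(CH₄)·P(H₂O)) = (0.466)·(4.76)³ / ((2.18)·(3.70)) = 6.23
Qₚ = 6.23 < Kₚ = 25.7, so the forward reaction proceeds.

to the right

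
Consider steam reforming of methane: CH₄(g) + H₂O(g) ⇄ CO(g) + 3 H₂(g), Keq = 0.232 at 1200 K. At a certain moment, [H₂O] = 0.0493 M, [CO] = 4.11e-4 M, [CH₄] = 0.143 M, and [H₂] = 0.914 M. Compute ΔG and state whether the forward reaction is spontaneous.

Q = [CO]·[H₂]³ / ([CH₄]·[H₂O]) = (4.11e-4)·(0.914)³ / ((0.143)·(0.0493)) = 0.0445
ΔG = RT ln(Q/Keq) = (8.314 J mol⁻¹ K⁻¹)(1200 K) × ln(0.0445/0.232)
   = (9.977 kJ/mol)(-1.651) = -16.5 kJ/mol
ΔG < 0, so the forward reaction is spontaneous (proceeds forward).

ΔG = -16.5 kJ/mol; the forward reaction is spontaneous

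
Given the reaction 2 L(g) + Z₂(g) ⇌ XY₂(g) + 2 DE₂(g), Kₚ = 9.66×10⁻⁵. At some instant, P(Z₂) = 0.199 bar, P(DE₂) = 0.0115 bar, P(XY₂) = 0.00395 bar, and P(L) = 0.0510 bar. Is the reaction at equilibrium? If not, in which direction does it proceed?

Qₚ = P(XY₂)·P(DE₂)² / (P(L)²·P(Z₂)) = (0.00395)·(0.0115)² / ((0.0510)²·(0.199)) = 0.00101
Qₚ = 0.00101 > Kₚ = 9.66×10⁻⁵, so the reverse reaction proceeds.

in the reverse direction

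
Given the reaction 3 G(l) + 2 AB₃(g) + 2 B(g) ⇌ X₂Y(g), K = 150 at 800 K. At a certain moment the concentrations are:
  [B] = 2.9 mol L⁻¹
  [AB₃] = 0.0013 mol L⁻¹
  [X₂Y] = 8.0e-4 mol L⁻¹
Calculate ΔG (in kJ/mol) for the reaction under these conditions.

ΔG = -6.52 kJ/mol

(G is a pure liquid — omitted from Q.)
Q = [X₂Y] / ([AB₃]²·[B]²) = (8.0e-4) / ((0.0013)²·(2.9)²) = 56.3
ΔG = RT ln(Q/K) = (8.314 J mol⁻¹ K⁻¹)(800 K) × ln(56.3/150)
   = (6.651 kJ/mol)(-0.9799) = -6.52 kJ/mol
ΔG < 0, so the forward reaction is spontaneous (proceeds forward).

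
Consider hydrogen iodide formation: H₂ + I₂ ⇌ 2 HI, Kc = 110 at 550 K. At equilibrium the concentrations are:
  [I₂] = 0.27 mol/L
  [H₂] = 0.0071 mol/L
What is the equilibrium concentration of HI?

At equilibrium, Kc = [HI]² / ([H₂]·[I₂]) = 110.
([HI])² / ((0.0071)·(0.27)) = 110
[HI]² = 0.211 ⇒ [HI] = 0.46 mol/L

[HI] = 0.46 mol/L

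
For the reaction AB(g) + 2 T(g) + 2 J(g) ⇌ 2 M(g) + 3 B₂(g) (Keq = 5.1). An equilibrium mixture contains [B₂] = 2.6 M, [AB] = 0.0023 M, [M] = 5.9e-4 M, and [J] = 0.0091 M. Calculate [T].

[T] = 2.5 M

At equilibrium, Keq = [M]²·[B₂]³ / ([AB]·[T]²·[J]²) = 5.1.
(5.9e-4)²·(2.6)³ / ((0.0023)·([T])²·(0.0091)²) = 5.1
[T]² = 6.30 ⇒ [T] = 2.5 M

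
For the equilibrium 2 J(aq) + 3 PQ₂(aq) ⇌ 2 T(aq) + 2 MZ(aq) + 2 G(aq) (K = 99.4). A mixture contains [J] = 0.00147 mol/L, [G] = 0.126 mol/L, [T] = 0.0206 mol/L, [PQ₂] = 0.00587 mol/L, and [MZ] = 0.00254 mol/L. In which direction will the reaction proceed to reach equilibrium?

Q = [T]²·[MZ]²·[G]² / ([J]²·[PQ₂]³) = (0.0206)²·(0.00254)²·(0.126)² / ((0.00147)²·(0.00587)³) = 99.4
Q = 99.4 = K, so the system is already at equilibrium.

at equilibrium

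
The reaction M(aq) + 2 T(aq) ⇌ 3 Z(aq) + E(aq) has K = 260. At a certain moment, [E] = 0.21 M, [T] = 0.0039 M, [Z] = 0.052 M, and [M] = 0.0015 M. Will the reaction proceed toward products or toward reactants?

Q = [Z]³·[E] / ([M]·[T]²) = (0.052)³·(0.21) / ((0.0015)·(0.0039)²) = 1300
Q = 1300 > K = 260, so the reverse reaction proceeds.

toward reactants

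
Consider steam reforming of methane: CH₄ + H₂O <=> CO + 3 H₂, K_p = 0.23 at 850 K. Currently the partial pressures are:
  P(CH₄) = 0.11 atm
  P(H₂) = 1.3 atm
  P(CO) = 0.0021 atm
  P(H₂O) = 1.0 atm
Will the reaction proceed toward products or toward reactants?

to the right

Q_p = P(CO)·P(H₂)³ / (P(CH₄)·P(H₂O)) = (0.0021)·(1.3)³ / ((0.11)·(1.0)) = 0.042
Q_p = 0.042 < K_p = 0.23, so the forward reaction proceeds.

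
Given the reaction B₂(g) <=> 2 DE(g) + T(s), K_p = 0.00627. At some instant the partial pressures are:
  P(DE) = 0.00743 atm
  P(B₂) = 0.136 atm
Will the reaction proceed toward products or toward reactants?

forward (toward products)

(T is a pure solid — omitted from Q_p.)
Q_p = P(DE)² / P(B₂) = (0.00743)² / (0.136) = 4.06e-4
Q_p = 4.06e-4 < K_p = 0.00627, so the forward reaction proceeds.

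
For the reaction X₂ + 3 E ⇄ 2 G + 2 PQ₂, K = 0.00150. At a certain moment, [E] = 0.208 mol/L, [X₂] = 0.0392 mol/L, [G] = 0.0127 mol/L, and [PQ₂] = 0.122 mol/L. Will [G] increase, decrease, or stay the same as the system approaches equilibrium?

decrease

Q = [G]²·[PQ₂]² / ([X₂]·[E]³) = (0.0127)²·(0.122)² / ((0.0392)·(0.208)³) = 0.00681
Q = 0.00681 > K = 0.00150: net reverse reaction.
G is a product, so it decreases.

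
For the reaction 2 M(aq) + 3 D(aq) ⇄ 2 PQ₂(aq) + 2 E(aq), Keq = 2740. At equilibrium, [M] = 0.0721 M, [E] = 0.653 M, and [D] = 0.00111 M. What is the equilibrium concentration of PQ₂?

At equilibrium, Keq = [PQ₂]²·[E]² / ([M]²·[D]³) = 2740.
([PQ₂])²·(0.653)² / ((0.0721)²·(0.00111)³) = 2740
[PQ₂]² = 4.57×10⁻⁸ ⇒ [PQ₂] = 2.14×10⁻⁴ M

[PQ₂] = 2.14×10⁻⁴ M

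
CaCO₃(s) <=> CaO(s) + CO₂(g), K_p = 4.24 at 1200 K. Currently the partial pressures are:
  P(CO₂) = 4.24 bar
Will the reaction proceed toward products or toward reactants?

(CaCO₃, CaO are pure solids — omitted from Q_p.)
Q_p = P(CO₂) = 4.24
Q_p = 4.24 = K_p, so the system is already at equilibrium.

at equilibrium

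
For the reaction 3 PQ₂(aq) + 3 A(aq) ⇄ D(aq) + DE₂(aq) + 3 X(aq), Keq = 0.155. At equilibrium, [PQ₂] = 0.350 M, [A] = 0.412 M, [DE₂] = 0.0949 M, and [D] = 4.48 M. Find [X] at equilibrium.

[X] = 0.103 M

At equilibrium, Keq = [D]·[DE₂]·[X]³ / ([PQ₂]³·[A]³) = 0.155.
(4.48)·(0.0949)·([X])³ / ((0.350)³·(0.412)³) = 0.155
[X]³ = 0.00109 ⇒ [X] = 0.103 M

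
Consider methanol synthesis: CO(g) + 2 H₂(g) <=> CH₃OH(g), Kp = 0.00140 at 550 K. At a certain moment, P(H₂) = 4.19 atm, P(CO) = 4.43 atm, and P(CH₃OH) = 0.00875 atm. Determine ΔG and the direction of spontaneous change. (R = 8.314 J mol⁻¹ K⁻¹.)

Qp = P(CH₃OH) / (P(CO)·P(H₂)²) = (0.00875) / ((4.43)·(4.19)²) = 1.13×10⁻⁴
ΔG = RT ln(Qp/Kp) = (8.314 J mol⁻¹ K⁻¹)(550 K) × ln(1.13×10⁻⁴/0.00140)
   = (4.573 kJ/mol)(-2.517) = -11.5 kJ/mol
ΔG < 0, so the forward reaction is spontaneous (proceeds forward).

ΔG = -11.5 kJ/mol; the forward reaction is spontaneous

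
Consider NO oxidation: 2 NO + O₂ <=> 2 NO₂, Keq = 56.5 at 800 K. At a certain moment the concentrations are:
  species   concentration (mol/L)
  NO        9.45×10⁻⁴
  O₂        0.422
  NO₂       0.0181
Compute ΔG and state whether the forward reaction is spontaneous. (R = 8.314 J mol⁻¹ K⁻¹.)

Q = [NO₂]² / ([NO]²·[O₂]) = (0.0181)² / ((9.45×10⁻⁴)²·(0.422)) = 869
ΔG = RT ln(Q/Keq) = (8.314 J mol⁻¹ K⁻¹)(800 K) × ln(869/56.5)
   = (6.651 kJ/mol)(2.733) = 18.2 kJ/mol
ΔG > 0, so the forward reaction is non-spontaneous (proceeds in reverse).

ΔG = 18.2 kJ/mol; the forward reaction is non-spontaneous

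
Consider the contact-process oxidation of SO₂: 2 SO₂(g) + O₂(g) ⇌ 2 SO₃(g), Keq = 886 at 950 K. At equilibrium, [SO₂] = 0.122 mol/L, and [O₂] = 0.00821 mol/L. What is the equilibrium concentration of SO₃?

At equilibrium, Keq = [SO₃]² / ([SO₂]²·[O₂]) = 886.
([SO₃])² / ((0.122)²·(0.00821)) = 886
[SO₃]² = 0.108 ⇒ [SO₃] = 0.329 mol/L

[SO₃] = 0.329 mol/L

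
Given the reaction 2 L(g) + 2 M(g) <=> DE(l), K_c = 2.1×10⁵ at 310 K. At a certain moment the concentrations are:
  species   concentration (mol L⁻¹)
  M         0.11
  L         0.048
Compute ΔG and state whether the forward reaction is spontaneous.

(DE is a pure liquid — omitted from Q_c.)
Q_c = 1 / ([L]²·[M]²) = 1 / ((0.048)²·(0.11)²) = 35900
ΔG = RT ln(Q_c/K_c) = (8.314 J mol⁻¹ K⁻¹)(310 K) × ln(35900/2.1×10⁵)
   = (2.577 kJ/mol)(-1.766) = -4.55 kJ/mol
ΔG < 0, so the forward reaction is spontaneous (proceeds forward).

ΔG = -4.55 kJ/mol; the forward reaction is spontaneous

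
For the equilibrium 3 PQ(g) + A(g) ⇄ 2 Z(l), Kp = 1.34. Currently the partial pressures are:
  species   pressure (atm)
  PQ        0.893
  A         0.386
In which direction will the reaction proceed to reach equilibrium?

to the left

(Z is a pure liquid — omitted from Qp.)
Qp = 1 / (P(PQ)³·P(A)) = 1 / ((0.893)³·(0.386)) = 3.64
Qp = 3.64 > Kp = 1.34, so the reverse reaction proceeds.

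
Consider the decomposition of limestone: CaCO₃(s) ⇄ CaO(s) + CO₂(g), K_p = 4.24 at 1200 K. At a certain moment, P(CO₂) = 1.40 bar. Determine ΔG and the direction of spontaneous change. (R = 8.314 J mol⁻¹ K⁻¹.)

ΔG = -11.1 kJ/mol; the forward reaction is spontaneous

(CaCO₃, CaO are pure solids — omitted from Q_p.)
Q_p = P(CO₂) = 1.40
ΔG = RT ln(Q_p/K_p) = (8.314 J mol⁻¹ K⁻¹)(1200 K) × ln(1.40/4.24)
   = (9.977 kJ/mol)(-1.108) = -11.1 kJ/mol
ΔG < 0, so the forward reaction is spontaneous (proceeds forward).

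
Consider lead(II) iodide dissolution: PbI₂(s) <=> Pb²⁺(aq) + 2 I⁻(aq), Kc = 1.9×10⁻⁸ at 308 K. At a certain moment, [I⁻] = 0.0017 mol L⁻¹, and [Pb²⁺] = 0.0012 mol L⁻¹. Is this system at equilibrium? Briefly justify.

(PbI₂ is a pure solid — omitted from Qc.)
Qc = [Pb²⁺]·[I⁻]² = (0.0012)·(0.0017)² = 3.5×10⁻⁹
Qc = 3.5×10⁻⁹ < Kc = 1.9×10⁻⁸: net forward reaction.

no; Q < K, reaction proceeds forward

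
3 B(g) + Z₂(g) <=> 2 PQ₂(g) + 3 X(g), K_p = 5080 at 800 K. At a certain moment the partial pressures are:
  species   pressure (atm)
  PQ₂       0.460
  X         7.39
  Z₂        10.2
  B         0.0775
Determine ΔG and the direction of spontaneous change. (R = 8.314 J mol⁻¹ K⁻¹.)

ΔG = 8.41 kJ/mol; the forward reaction is non-spontaneous

Q_p = P(PQ₂)²·P(X)³ / (P(B)³·P(Z₂)) = (0.460)²·(7.39)³ / ((0.0775)³·(10.2)) = 18000
ΔG = RT ln(Q_p/K_p) = (8.314 J mol⁻¹ K⁻¹)(800 K) × ln(18000/5080)
   = (6.651 kJ/mol)(1.265) = 8.41 kJ/mol
ΔG > 0, so the forward reaction is non-spontaneous (proceeds in reverse).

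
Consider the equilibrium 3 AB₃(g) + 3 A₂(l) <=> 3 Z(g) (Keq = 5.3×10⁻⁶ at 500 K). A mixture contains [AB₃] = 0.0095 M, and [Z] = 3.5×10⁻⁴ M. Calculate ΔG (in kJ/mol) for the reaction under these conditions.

ΔG = 9.33 kJ/mol

(A₂ is a pure liquid — omitted from Q.)
Q = [Z]³ / [AB₃]³ = (3.5×10⁻⁴)³ / (0.0095)³ = 5.00×10⁻⁵
ΔG = RT ln(Q/Keq) = (8.314 J mol⁻¹ K⁻¹)(500 K) × ln(5.00×10⁻⁵/5.3×10⁻⁶)
   = (4.157 kJ/mol)(2.244) = 9.33 kJ/mol
ΔG > 0, so the forward reaction is non-spontaneous (proceeds in reverse).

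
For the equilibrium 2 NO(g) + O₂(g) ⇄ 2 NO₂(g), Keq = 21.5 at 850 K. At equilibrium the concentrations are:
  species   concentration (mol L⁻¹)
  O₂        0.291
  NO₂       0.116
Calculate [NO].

At equilibrium, Keq = [NO₂]² / ([NO]²·[O₂]) = 21.5.
(0.116)² / (([NO])²·(0.291)) = 21.5
[NO]² = 0.00215 ⇒ [NO] = 0.0464 mol L⁻¹

[NO] = 0.0464 mol L⁻¹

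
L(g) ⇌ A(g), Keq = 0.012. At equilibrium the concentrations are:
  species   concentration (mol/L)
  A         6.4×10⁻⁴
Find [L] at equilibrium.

[L] = 0.053 mol/L

At equilibrium, Keq = [A] / [L] = 0.012.
(6.4×10⁻⁴) / ([L]) = 0.012
[L] = 0.0533 = 0.053 mol/L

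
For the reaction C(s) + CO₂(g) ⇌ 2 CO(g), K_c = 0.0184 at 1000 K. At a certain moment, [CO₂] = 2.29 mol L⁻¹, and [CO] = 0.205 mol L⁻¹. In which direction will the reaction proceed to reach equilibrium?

no net change (already at equilibrium)

(C is a pure solid — omitted from Q_c.)
Q_c = [CO]² / [CO₂] = (0.205)² / (2.29) = 0.0184
Q_c = 0.0184 = K_c, so the system is already at equilibrium.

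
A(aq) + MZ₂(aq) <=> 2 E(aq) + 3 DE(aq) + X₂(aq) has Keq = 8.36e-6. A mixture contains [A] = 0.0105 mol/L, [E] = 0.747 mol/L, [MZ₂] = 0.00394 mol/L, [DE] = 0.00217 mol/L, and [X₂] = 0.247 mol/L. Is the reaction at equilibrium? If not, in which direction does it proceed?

Q = [E]²·[DE]³·[X₂] / ([A]·[MZ₂]) = (0.747)²·(0.00217)³·(0.247) / ((0.0105)·(0.00394)) = 3.40e-5
Q = 3.40e-5 > Keq = 8.36e-6, so the reverse reaction proceeds.

to the left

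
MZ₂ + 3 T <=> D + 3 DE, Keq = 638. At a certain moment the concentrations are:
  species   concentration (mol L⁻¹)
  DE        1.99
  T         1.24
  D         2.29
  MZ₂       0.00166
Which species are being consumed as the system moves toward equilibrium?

D, DE (products)

Q = [D]·[DE]³ / ([MZ₂]·[T]³) = (2.29)·(1.99)³ / ((0.00166)·(1.24)³) = 5700
Q = 5700 > Keq = 638: net reverse reaction.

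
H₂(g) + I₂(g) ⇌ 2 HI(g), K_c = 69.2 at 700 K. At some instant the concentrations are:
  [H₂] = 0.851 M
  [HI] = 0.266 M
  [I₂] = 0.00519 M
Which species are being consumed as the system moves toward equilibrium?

Q_c = [HI]² / ([H₂]·[I₂]) = (0.266)² / ((0.851)·(0.00519)) = 16.0
Q_c = 16.0 < K_c = 69.2: net forward reaction.

H₂, I₂ (reactants)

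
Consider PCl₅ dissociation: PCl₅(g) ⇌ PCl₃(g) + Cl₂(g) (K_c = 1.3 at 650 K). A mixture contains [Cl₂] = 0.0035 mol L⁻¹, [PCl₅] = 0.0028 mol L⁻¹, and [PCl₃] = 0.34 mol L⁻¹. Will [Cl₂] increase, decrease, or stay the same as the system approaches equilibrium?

increase

Q_c = [PCl₃]·[Cl₂] / [PCl₅] = (0.34)·(0.0035) / (0.0028) = 0.42
Q_c = 0.42 < K_c = 1.3: net forward reaction.
Cl₂ is a product, so it increases.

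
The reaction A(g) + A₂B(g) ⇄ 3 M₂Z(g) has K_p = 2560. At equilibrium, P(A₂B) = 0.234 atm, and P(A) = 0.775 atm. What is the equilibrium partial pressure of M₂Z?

At equilibrium, K_p = P(M₂Z)³ / (P(A)·P(A₂B)) = 2560.
(P(M₂Z))³ / ((0.775)·(0.234)) = 2560
P(M₂Z)³ = 464 ⇒ P(M₂Z) = 7.74 atm

P(M₂Z) = 7.74 atm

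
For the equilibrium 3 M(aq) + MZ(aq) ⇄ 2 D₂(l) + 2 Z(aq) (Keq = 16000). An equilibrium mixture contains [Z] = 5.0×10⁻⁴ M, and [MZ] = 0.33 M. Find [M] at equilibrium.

(D₂ is a pure liquid — omitted from Keq.)
At equilibrium, Keq = [Z]² / ([M]³·[MZ]) = 16000.
(5.0×10⁻⁴)² / (([M])³·(0.33)) = 16000
[M]³ = 4.73×10⁻¹¹ ⇒ [M] = 3.6×10⁻⁴ M

[M] = 3.6×10⁻⁴ M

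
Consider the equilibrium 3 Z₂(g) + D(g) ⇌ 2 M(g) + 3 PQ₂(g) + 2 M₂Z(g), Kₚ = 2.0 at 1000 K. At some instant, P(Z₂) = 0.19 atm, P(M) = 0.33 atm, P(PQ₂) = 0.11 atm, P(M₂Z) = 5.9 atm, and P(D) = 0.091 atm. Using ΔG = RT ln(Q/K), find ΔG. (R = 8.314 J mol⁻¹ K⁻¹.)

ΔG = 11.6 kJ/mol

Qₚ = P(M)²·P(PQ₂)³·P(M₂Z)² / (P(Z₂)³·P(D)) = (0.33)²·(0.11)³·(5.9)² / ((0.19)³·(0.091)) = 8.08
ΔG = RT ln(Qₚ/Kₚ) = (8.314 J mol⁻¹ K⁻¹)(1000 K) × ln(8.08/2.0)
   = (8.314 kJ/mol)(1.396) = 11.6 kJ/mol
ΔG > 0, so the forward reaction is non-spontaneous (proceeds in reverse).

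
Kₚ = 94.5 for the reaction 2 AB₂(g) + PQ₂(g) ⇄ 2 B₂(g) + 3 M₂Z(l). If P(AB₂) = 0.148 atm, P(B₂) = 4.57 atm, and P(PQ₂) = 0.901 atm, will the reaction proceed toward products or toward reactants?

(M₂Z is a pure liquid — omitted from Qₚ.)
Qₚ = P(B₂)² / (P(AB₂)²·P(PQ₂)) = (4.57)² / ((0.148)²·(0.901)) = 1060
Qₚ = 1060 > Kₚ = 94.5, so the reverse reaction proceeds.

to the left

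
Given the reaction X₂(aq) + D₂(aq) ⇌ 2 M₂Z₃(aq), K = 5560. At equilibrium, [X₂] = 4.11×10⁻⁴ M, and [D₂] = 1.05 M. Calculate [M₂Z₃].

At equilibrium, K = [M₂Z₃]² / ([X₂]·[D₂]) = 5560.
([M₂Z₃])² / ((4.11×10⁻⁴)·(1.05)) = 5560
[M₂Z₃]² = 2.40 ⇒ [M₂Z₃] = 1.55 M

[M₂Z₃] = 1.55 M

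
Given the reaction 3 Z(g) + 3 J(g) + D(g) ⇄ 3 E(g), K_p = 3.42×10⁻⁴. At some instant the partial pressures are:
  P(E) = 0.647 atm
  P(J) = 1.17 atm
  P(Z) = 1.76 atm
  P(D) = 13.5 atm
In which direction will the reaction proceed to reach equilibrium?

in the reverse direction

Q_p = P(E)³ / (P(Z)³·P(J)³·P(D)) = (0.647)³ / ((1.76)³·(1.17)³·(13.5)) = 0.00230
Q_p = 0.00230 > K_p = 3.42×10⁻⁴, so the reverse reaction proceeds.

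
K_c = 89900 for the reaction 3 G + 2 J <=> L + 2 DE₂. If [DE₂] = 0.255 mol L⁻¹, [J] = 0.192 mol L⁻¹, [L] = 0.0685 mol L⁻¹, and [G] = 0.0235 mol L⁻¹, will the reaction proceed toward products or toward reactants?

to the right

Q_c = [L]·[DE₂]² / ([G]³·[J]²) = (0.0685)·(0.255)² / ((0.0235)³·(0.192)²) = 9310
Q_c = 9310 < K_c = 89900, so the forward reaction proceeds.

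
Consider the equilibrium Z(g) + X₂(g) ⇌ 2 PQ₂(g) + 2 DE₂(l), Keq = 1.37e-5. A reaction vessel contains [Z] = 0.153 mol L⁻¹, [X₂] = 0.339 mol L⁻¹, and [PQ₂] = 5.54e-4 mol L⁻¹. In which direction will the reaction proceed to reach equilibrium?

(DE₂ is a pure liquid — omitted from Q.)
Q = [PQ₂]² / ([Z]·[X₂]) = (5.54e-4)² / ((0.153)·(0.339)) = 5.92e-6
Q = 5.92e-6 < Keq = 1.37e-5, so the forward reaction proceeds.

toward products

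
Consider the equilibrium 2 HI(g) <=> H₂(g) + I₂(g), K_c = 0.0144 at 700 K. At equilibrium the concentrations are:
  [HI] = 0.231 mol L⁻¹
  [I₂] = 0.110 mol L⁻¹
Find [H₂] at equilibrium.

[H₂] = 0.00699 mol L⁻¹

At equilibrium, K_c = [H₂]·[I₂] / [HI]² = 0.0144.
([H₂])·(0.110) / (0.231)² = 0.0144
[H₂] = 0.00699 mol L⁻¹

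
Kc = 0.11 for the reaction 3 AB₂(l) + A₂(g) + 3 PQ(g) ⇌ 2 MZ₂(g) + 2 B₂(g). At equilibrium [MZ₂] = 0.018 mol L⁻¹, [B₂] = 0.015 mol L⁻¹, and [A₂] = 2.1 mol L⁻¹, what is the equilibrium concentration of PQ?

[PQ] = 0.0068 mol L⁻¹

(AB₂ is a pure liquid — omitted from Kc.)
At equilibrium, Kc = [MZ₂]²·[B₂]² / ([A₂]·[PQ]³) = 0.11.
(0.018)²·(0.015)² / ((2.1)·([PQ])³) = 0.11
[PQ]³ = 3.16×10⁻⁷ ⇒ [PQ] = 0.0068 mol L⁻¹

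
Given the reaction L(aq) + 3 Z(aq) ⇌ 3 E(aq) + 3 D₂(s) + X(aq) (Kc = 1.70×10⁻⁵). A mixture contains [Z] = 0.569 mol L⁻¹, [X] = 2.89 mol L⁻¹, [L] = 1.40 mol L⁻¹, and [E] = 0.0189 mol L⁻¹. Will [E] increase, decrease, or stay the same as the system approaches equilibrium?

decrease

(D₂ is a pure solid — omitted from Qc.)
Qc = [E]³·[X] / ([L]·[Z]³) = (0.0189)³·(2.89) / ((1.40)·(0.569)³) = 7.57×10⁻⁵
Qc = 7.57×10⁻⁵ > Kc = 1.70×10⁻⁵: net reverse reaction.
E is a product, so it decreases.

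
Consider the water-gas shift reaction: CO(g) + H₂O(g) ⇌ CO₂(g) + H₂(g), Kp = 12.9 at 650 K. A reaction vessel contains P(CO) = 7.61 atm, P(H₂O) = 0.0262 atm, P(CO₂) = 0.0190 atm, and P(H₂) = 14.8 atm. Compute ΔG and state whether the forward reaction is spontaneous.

ΔG = -12.0 kJ/mol; the forward reaction is spontaneous

Qp = P(CO₂)·P(H₂) / (P(CO)·P(H₂O)) = (0.0190)·(14.8) / ((7.61)·(0.0262)) = 1.41
ΔG = RT ln(Qp/Kp) = (8.314 J mol⁻¹ K⁻¹)(650 K) × ln(1.41/12.9)
   = (5.404 kJ/mol)(-2.214) = -12.0 kJ/mol
ΔG < 0, so the forward reaction is spontaneous (proceeds forward).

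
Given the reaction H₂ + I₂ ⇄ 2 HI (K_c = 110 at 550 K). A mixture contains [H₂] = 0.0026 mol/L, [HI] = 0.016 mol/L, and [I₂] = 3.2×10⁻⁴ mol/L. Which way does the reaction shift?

Q_c = [HI]² / ([H₂]·[I₂]) = (0.016)² / ((0.0026)·(3.2×10⁻⁴)) = 310
Q_c = 310 > K_c = 110, so the reverse reaction proceeds.

reverse (toward reactants)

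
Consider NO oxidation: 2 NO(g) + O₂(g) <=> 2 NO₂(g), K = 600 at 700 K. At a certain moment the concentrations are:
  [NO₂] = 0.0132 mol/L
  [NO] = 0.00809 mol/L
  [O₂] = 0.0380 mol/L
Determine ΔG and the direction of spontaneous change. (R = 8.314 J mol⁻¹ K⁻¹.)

ΔG = -12.5 kJ/mol; the forward reaction is spontaneous

Q = [NO₂]² / ([NO]²·[O₂]) = (0.0132)² / ((0.00809)²·(0.0380)) = 70.1
ΔG = RT ln(Q/K) = (8.314 J mol⁻¹ K⁻¹)(700 K) × ln(70.1/600)
   = (5.820 kJ/mol)(-2.147) = -12.5 kJ/mol
ΔG < 0, so the forward reaction is spontaneous (proceeds forward).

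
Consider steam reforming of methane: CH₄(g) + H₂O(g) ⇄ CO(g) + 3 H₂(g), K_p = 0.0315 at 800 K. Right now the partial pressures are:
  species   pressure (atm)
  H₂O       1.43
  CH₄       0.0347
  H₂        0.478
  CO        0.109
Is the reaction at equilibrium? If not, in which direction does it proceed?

toward reactants

Q_p = P(CO)·P(H₂)³ / (P(CH₄)·P(H₂O)) = (0.109)·(0.478)³ / ((0.0347)·(1.43)) = 0.240
Q_p = 0.240 > K_p = 0.0315, so the reverse reaction proceeds.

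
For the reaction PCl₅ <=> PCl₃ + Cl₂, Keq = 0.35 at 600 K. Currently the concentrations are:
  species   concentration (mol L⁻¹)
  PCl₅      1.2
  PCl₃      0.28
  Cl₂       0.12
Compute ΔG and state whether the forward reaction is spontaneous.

ΔG = -12.6 kJ/mol; the forward reaction is spontaneous

Q = [PCl₃]·[Cl₂] / [PCl₅] = (0.28)·(0.12) / (1.2) = 0.0280
ΔG = RT ln(Q/Keq) = (8.314 J mol⁻¹ K⁻¹)(600 K) × ln(0.0280/0.35)
   = (4.988 kJ/mol)(-2.526) = -12.6 kJ/mol
ΔG < 0, so the forward reaction is spontaneous (proceeds forward).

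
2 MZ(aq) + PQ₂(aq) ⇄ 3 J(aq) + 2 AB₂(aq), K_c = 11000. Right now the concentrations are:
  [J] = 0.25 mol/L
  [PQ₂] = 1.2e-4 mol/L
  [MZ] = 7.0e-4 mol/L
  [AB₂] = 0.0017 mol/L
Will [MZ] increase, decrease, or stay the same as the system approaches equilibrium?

Q_c = [J]³·[AB₂]² / ([MZ]²·[PQ₂]) = (0.25)³·(0.0017)² / ((7.0e-4)²·(1.2e-4)) = 770
Q_c = 770 < K_c = 11000: net forward reaction.
MZ is a reactant, so it decreases.

decrease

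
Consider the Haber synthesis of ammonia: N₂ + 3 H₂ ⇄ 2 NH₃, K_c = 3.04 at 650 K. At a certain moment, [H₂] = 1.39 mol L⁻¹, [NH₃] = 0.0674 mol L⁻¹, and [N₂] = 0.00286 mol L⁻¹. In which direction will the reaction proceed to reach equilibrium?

forward (toward products)

Q_c = [NH₃]² / ([N₂]·[H₂]³) = (0.0674)² / ((0.00286)·(1.39)³) = 0.591
Q_c = 0.591 < K_c = 3.04, so the forward reaction proceeds.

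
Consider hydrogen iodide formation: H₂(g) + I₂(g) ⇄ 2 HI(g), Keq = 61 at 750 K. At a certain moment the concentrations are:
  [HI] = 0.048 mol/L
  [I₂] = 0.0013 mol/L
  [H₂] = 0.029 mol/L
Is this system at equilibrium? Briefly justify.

yes, at equilibrium

Q = [HI]² / ([H₂]·[I₂]) = (0.048)² / ((0.029)·(0.0013)) = 61
Q = 61 = Keq; the system is at equilibrium.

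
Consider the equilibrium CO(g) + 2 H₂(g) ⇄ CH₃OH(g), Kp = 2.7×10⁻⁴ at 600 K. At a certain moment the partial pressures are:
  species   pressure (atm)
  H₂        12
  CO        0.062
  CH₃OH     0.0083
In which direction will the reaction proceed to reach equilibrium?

toward reactants

Qp = P(CH₃OH) / (P(CO)·P(H₂)²) = (0.0083) / ((0.062)·(12)²) = 9.3×10⁻⁴
Qp = 9.3×10⁻⁴ > Kp = 2.7×10⁻⁴, so the reverse reaction proceeds.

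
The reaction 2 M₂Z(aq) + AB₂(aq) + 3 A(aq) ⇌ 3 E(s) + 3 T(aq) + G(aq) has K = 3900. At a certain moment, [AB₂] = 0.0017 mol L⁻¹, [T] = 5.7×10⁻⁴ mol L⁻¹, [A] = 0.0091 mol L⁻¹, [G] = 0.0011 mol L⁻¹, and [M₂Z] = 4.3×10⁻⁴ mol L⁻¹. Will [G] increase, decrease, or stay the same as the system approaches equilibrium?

increase

(E is a pure solid — omitted from Q.)
Q = [T]³·[G] / ([M₂Z]²·[AB₂]·[A]³) = (5.7×10⁻⁴)³·(0.0011) / ((4.3×10⁻⁴)²·(0.0017)·(0.0091)³) = 860
Q = 860 < K = 3900: net forward reaction.
G is a product, so it increases.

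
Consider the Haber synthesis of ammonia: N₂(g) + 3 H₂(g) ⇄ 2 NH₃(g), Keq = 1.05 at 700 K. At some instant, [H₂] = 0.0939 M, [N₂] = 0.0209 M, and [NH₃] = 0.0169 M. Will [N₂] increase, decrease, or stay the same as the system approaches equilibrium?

increase

Q = [NH₃]² / ([N₂]·[H₂]³) = (0.0169)² / ((0.0209)·(0.0939)³) = 16.5
Q = 16.5 > Keq = 1.05: net reverse reaction.
N₂ is a reactant, so it increases.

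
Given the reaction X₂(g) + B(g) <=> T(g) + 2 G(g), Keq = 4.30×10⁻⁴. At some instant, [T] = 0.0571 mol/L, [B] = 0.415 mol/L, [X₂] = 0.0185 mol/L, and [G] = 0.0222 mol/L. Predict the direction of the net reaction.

to the left

Q = [T]·[G]² / ([X₂]·[B]) = (0.0571)·(0.0222)² / ((0.0185)·(0.415)) = 0.00367
Q = 0.00367 > Keq = 4.30×10⁻⁴, so the reverse reaction proceeds.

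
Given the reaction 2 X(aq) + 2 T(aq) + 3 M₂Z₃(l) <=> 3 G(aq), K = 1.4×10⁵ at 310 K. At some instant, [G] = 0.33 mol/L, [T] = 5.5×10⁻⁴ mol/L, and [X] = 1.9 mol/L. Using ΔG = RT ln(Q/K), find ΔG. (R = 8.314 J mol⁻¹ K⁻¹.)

ΔG = -3.73 kJ/mol

(M₂Z₃ is a pure liquid — omitted from Q.)
Q = [G]³ / ([X]²·[T]²) = (0.33)³ / ((1.9)²·(5.5×10⁻⁴)²) = 32900
ΔG = RT ln(Q/K) = (8.314 J mol⁻¹ K⁻¹)(310 K) × ln(32900/1.4×10⁵)
   = (2.577 kJ/mol)(-1.448) = -3.73 kJ/mol
ΔG < 0, so the forward reaction is spontaneous (proceeds forward).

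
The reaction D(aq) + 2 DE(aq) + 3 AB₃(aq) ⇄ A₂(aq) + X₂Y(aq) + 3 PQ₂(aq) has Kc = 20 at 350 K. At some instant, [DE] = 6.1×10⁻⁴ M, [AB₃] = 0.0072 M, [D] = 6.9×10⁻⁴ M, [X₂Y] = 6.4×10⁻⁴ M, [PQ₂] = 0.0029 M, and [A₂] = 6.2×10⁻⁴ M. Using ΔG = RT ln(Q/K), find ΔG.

Qc = [A₂]·[X₂Y]·[PQ₂]³ / ([D]·[DE]²·[AB₃]³) = (6.2×10⁻⁴)·(6.4×10⁻⁴)·(0.0029)³ / ((6.9×10⁻⁴)·(6.1×10⁻⁴)²·(0.0072)³) = 101
ΔG = RT ln(Qc/Kc) = (8.314 J mol⁻¹ K⁻¹)(350 K) × ln(101/20)
   = (2.910 kJ/mol)(1.619) = 4.71 kJ/mol
ΔG > 0, so the forward reaction is non-spontaneous (proceeds in reverse).

ΔG = 4.71 kJ/mol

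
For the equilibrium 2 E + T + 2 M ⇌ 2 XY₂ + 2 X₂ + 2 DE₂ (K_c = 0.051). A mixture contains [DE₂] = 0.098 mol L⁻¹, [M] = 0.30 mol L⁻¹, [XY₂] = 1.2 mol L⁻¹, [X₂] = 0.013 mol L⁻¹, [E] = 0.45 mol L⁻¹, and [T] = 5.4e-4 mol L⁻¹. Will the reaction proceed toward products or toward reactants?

to the left

Q_c = [XY₂]²·[X₂]²·[DE₂]² / ([E]²·[T]·[M]²) = (1.2)²·(0.013)²·(0.098)² / ((0.45)²·(5.4e-4)·(0.30)²) = 0.24
Q_c = 0.24 > K_c = 0.051, so the reverse reaction proceeds.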